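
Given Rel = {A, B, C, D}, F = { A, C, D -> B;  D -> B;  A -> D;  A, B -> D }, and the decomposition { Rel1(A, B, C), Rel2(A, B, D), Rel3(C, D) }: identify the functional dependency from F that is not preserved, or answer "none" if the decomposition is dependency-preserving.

none

A, C, D → B: restricted closure across fragments reaches B.
D → B lies within Rel2.
A → D lies within Rel2.
A, B → D lies within Rel2.
Every dependency is enforceable on the fragments, so the decomposition is dependency-preserving.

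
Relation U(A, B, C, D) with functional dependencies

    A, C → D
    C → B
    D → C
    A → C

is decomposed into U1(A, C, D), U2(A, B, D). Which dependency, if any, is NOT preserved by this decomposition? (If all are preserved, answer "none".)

C → B

Check C → B: no single fragment contains all of {B, C}, and the restricted closure of {C} across the fragments never reaches {B}.
A, C → D is preserved.
D → C is preserved.
A → C is preserved.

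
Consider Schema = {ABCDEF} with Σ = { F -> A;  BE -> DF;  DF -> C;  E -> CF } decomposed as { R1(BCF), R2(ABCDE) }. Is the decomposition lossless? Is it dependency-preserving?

Lossless test: (BC)⁺ = {BC}, which is a superkey of neither fragment — lossy.
Dependency preservation: the restricted closure of {F} across the fragments never reaches {A}, so F → A cannot be enforced without a join — not preserved.

lossy and not dependency-preserving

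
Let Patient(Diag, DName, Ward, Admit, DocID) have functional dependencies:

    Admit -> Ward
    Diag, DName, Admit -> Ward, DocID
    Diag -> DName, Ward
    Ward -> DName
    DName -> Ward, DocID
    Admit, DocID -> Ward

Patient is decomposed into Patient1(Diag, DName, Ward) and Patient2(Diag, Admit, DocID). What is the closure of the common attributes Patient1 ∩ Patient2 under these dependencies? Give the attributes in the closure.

Diag, DName, Ward, DocID

Patient1 ∩ Patient2 = {Diag}.
Diag → DName, Ward applies, adding DName, Ward
DName → Ward, DocID applies, adding DocID
Closure: {Diag, DName, Ward, DocID}.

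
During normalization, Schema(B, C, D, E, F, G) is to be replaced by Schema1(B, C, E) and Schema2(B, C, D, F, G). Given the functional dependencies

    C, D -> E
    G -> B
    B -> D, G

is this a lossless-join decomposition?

Yes

Common attributes: Schema1 ∩ Schema2 = {B, C}.
Closure of {B, C}: B → D, G applies, adding D, G; C, D → E applies, adding E. So (B, C)⁺ = {B, C, D, E, G}.
This closure contains every attribute of Schema1, so Schema1 ∩ Schema2 → Schema1. The join is lossless.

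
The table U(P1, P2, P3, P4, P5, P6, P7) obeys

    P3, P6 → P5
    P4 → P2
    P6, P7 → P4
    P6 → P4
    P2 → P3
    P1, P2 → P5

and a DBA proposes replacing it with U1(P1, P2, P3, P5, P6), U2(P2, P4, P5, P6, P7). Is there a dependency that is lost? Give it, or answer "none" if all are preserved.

P3, P6 → P5 lies within U1.
P4 → P2 lies within U2.
P6, P7 → P4 lies within U2.
P6 → P4 lies within U2.
P2 → P3 lies within U1.
P1, P2 → P5 lies within U1.
Every dependency is enforceable on the fragments, so the decomposition is dependency-preserving.

none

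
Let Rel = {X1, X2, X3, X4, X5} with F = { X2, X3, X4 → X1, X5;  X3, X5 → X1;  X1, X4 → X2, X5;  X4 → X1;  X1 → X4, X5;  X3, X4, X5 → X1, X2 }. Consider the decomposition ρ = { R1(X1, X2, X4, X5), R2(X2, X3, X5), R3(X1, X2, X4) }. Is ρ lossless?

Chase test. Columns are X1, X2, X3, X4, X5; row i has aⱼ where attribute j ∈ Ri, else bᵢⱼ.
Initial tableau (one row per fragment):
  row 1: a1 a2 b13 a4 a5
  row 2: b21 a2 a3 b24 a5
  row 3: a1 a2 b33 a4 b35
Rows 1 and 3 agree on X1, X4; apply X1, X4→X2, X5 and equate their X2, X5 entries.
No row becomes fully distinguished — the join is lossy.

No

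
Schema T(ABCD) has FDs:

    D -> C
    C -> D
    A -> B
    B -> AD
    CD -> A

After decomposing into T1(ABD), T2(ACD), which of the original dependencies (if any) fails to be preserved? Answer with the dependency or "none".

D → C lies within T2.
C → D lies within T2.
A → B lies within T1.
B → AD lies within T1.
CD → A lies within T2.
Every dependency is enforceable on the fragments, so the decomposition is dependency-preserving.

none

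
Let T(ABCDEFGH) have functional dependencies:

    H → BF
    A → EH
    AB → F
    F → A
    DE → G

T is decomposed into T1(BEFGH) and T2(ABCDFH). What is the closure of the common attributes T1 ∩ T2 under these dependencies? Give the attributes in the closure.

ABEFH

T1 ∩ T2 = {BFH}.
F → A applies, adding A
A → EH applies, adding E
Closure: {ABEFH}.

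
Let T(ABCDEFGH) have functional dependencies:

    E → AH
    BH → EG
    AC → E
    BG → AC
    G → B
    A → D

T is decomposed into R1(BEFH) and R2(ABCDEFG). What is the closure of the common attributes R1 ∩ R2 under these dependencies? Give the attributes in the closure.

R1 ∩ R2 = {BEF}.
E → AH applies, adding AH
BH → EG applies, adding G
BG → AC applies, adding C
A → D applies, adding D
Closure: {ABCDEFGH}.

ABCDEFGH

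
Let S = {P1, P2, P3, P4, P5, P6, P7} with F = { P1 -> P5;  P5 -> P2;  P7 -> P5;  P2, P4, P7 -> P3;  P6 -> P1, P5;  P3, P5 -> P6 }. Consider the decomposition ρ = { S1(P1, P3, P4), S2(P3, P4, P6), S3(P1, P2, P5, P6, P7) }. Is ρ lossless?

No

Chase test. Columns are P1, P2, P3, P4, P5, P6, P7; row i has aⱼ where attribute j ∈ Si, else bᵢⱼ.
Initial tableau (one row per fragment):
  row 1: a1 b12 a3 a4 b15 b16 b17
  row 2: b21 b22 a3 a4 b25 a6 b27
  row 3: a1 a2 b33 b34 a5 a6 a7
Rows 1 and 3 agree on P1; apply P1→P5 and equate their P5 entries.
Rows 1 and 3 agree on P5; apply P5→P2 and equate their P2 entries.
Rows 2 and 3 agree on P6; apply P6→P1, P5 and equate their P1, P5 entries.
Rows 1 and 2 agree on P3, P5; apply P3, P5→P6 and equate their P6 entries.
Rows 1 and 2 agree on P5; apply P5→P2 and equate their P2 entries.
No row becomes fully distinguished — the join is lossy.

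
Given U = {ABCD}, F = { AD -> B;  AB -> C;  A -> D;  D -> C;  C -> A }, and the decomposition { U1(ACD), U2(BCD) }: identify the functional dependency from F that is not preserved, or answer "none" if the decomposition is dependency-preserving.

none

AD → B: restricted closure across fragments reaches B.
AB → C: restricted closure across fragments reaches C.
A → D lies within U1.
D → C lies within U1.
C → A lies within U1.
Every dependency is enforceable on the fragments, so the decomposition is dependency-preserving.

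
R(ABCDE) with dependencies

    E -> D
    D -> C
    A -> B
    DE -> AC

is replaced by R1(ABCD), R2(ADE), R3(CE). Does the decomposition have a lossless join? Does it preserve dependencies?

lossless and dependency-preserving

Lossless test (chase): Rows 2 and 3 agree on E; apply E→D and equate their D entries. Rows 1 and 2 agree on D; apply D→C and equate their C entries. Rows 1 and 2 agree on A; apply A→B and equate their B entries. Rows 2 and 3 agree on DE; apply DE→AC and equate their AC entries. Rows 1 and 3 agree on A; apply A→B and equate their B entries. Row 2 is now all distinguished symbols — the join is lossless.
Dependency preservation: DE → AC is not contained in any single fragment, but the restricted closure of its left-hand side across the fragments still reaches the right-hand side; the remaining FDs each lie inside some fragment. All dependencies are preserved.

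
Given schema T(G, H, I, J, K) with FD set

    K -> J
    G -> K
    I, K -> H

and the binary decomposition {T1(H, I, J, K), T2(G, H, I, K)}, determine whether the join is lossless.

Yes

Common attributes: T1 ∩ T2 = {H, I, K}.
Closure of {H, I, K}: K → J applies, adding J. So (H, I, K)⁺ = {H, I, J, K}.
This closure contains every attribute of T1, so T1 ∩ T2 → T1. The join is lossless.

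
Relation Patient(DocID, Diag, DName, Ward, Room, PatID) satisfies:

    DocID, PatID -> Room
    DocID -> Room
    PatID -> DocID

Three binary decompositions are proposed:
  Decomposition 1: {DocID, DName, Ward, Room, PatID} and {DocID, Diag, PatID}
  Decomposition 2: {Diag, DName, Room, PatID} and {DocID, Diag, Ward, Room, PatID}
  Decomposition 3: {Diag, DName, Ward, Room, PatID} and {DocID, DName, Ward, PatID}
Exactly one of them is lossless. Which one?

Decomposition 1: common = {DocID, PatID}, closure = {DocID, Room, PatID} → lossy.
Decomposition 2: common = {Diag, Room, PatID}, closure = {DocID, Diag, Room, PatID} → lossy.
Decomposition 3: common = {DName, Ward, PatID}, closure = {DocID, DName, Ward, Room, PatID} → lossless.

Decomposition 3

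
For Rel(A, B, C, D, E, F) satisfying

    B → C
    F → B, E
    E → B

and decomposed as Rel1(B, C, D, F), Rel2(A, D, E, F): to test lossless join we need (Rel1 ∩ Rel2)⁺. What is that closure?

B, C, D, E, F

Rel1 ∩ Rel2 = {D, F}.
F → B, E applies, adding B, E
B → C applies, adding C
Closure: {B, C, D, E, F}.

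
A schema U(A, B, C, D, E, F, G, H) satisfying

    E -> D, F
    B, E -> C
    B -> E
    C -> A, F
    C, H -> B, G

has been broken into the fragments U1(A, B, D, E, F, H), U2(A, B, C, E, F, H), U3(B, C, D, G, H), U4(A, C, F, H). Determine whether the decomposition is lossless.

Chase test. Columns are A, B, C, D, E, F, G, H; row i has aⱼ where attribute j ∈ Ui, else bᵢⱼ.
Initial tableau (one row per fragment):
  row 1: a1 a2 b13 a4 a5 a6 b17 a8
  row 2: a1 a2 a3 b24 a5 a6 b27 a8
  row 3: b31 a2 a3 a4 b35 b36 a7 a8
  row 4: a1 b42 a3 b44 b45 a6 b47 a8
Rows 1 and 2 agree on E; apply E→D, F and equate their D, F entries.
Rows 1 and 2 agree on B, E; apply B, E→C and equate their C entries.
Rows 1 and 3 agree on B; apply B→E and equate their E entries.
Rows 1 and 3 agree on C; apply C→A, F and equate their A, F entries.
Rows 1 and 2 agree on C, H; apply C, H→B, G and equate their B, G entries.
Rows 1 and 3 agree on C, H; apply C, H→B, G and equate their B, G entries.
Rows 1 and 4 agree on C, H; apply C, H→B, G and equate their B, G entries.
Rows 1 and 4 agree on B; apply B→E and equate their E entries.
Rows 1 and 4 agree on E; apply E→D, F and equate their D, F entries.
Row 1 is now all distinguished symbols — the join is lossless.

Yes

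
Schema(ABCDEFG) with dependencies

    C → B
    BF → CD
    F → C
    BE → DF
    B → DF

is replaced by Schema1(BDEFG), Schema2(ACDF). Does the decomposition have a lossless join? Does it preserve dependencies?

lossy but dependency-preserving

Lossless test: (DF)⁺ = {BCDF}, which is a superkey of neither fragment — lossy.
Dependency preservation: C → B; BF → CD are not contained in any single fragment, but the restricted closure of each left-hand side across the fragments still reaches the right-hand side; the remaining FDs each lie inside some fragment. All dependencies are preserved.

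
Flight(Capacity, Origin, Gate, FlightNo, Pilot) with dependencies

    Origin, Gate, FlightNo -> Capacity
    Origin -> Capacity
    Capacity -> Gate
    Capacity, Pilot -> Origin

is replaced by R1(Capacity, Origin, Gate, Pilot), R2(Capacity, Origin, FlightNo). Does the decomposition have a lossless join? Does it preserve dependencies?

Lossless test: (Capacity, Origin)⁺ = {Capacity, Origin, Gate}, which is a superkey of neither fragment — lossy.
Dependency preservation: Origin, Gate, FlightNo → Capacity is not contained in any single fragment, but the restricted closure of its left-hand side across the fragments still reaches the right-hand side; the remaining FDs each lie inside some fragment. All dependencies are preserved.

lossy but dependency-preserving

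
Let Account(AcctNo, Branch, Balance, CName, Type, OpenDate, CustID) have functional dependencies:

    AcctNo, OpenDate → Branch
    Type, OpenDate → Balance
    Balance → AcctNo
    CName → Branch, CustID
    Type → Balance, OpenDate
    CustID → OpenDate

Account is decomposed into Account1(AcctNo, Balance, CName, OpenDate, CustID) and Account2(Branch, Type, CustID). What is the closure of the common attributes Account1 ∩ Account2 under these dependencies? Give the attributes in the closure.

Account1 ∩ Account2 = {CustID}.
CustID → OpenDate applies, adding OpenDate
Closure: {OpenDate, CustID}.

OpenDate, CustID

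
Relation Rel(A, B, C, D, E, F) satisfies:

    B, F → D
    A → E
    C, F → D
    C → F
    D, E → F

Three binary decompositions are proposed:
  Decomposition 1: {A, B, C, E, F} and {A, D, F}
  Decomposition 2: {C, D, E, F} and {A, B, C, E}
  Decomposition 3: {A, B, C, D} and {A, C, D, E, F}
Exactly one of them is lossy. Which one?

Decomposition 1

Decomposition 1: common = {A, F}, closure = {A, E, F} → lossy.
Decomposition 2: common = {C, E}, closure = {C, D, E, F} → lossless.
Decomposition 3: common = {A, C, D}, closure = {A, C, D, E, F} → lossless.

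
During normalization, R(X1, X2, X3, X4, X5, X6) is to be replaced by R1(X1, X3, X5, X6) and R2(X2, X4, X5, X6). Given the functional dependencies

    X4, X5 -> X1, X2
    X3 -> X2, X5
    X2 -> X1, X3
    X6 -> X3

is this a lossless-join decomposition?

Yes

Common attributes: R1 ∩ R2 = {X5, X6}.
Closure of {X5, X6}: X6 → X3 applies, adding X3; X3 → X2, X5 applies, adding X2; X2 → X1, X3 applies, adding X1. So (X5, X6)⁺ = {X1, X2, X3, X5, X6}.
This closure contains every attribute of R1, so R1 ∩ R2 → R1. The join is lossless.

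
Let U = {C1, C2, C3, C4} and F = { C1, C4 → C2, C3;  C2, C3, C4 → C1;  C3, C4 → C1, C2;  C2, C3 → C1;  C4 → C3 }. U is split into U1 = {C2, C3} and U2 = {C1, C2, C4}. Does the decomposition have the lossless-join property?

Common attributes: U1 ∩ U2 = {C2}.
No dependency enlarges {C2}, so (C2)⁺ = {C2}.
The closure contains neither all of U1 = {C2, C3} nor all of U2 = {C1, C2, C4}, so the common attributes are not a superkey of either fragment. The join is lossy.

No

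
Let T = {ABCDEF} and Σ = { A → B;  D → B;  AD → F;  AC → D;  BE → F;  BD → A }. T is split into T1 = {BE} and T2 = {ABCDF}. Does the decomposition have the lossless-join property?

No

Common attributes: T1 ∩ T2 = {B}.
No dependency enlarges {B}, so (B)⁺ = {B}.
The closure contains neither all of T1 = {BE} nor all of T2 = {ABCDF}, so the common attributes are not a superkey of either fragment. The join is lossy.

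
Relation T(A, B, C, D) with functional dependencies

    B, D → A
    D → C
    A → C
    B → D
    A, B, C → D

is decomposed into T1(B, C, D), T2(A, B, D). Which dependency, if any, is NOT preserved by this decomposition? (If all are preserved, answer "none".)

A → C

Check A → C: no single fragment contains all of {A, C}, and the restricted closure of {A} across the fragments never reaches {C}.
B, D → A is preserved.
D → C is preserved.
B → D is preserved.
A, B, C → D is preserved.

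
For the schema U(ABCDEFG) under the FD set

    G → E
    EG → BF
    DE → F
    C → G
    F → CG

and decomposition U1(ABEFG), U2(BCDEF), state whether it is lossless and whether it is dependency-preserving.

lossy but dependency-preserving

Lossless test: (BEF)⁺ = {BCEFG}, which is a superkey of neither fragment — lossy.
Dependency preservation: C → G; F → CG are not contained in any single fragment, but the restricted closure of each left-hand side across the fragments still reaches the right-hand side; the remaining FDs each lie inside some fragment. All dependencies are preserved.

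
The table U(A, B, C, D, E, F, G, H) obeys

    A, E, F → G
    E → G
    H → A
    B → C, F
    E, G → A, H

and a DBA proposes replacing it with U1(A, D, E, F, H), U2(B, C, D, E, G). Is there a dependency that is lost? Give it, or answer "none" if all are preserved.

Check B → C, F: no single fragment contains all of {B, C, F}, and the restricted closure of {B} across the fragments never reaches {C, F}.
A, E, F → G is preserved.
E → G is preserved.
H → A is preserved.
E, G → A, H is preserved.

B → C, F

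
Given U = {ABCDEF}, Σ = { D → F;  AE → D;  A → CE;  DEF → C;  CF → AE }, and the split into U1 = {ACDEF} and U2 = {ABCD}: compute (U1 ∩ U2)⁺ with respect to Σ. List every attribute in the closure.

U1 ∩ U2 = {ACD}.
D → F applies, adding F
A → CE applies, adding E
Closure: {ACDEF}.

ACDEF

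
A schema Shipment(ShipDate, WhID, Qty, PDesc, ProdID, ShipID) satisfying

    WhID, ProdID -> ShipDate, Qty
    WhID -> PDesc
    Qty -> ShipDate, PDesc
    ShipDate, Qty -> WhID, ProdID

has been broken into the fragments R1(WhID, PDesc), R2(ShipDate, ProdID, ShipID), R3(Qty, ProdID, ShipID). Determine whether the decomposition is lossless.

No

Chase test. Columns are ShipDate, WhID, Qty, PDesc, ProdID, ShipID; row i has aⱼ where attribute j ∈ Ri, else bᵢⱼ.
Initial tableau (one row per fragment):
  row 1: b11 a2 b13 a4 b15 b16
  row 2: a1 b22 b23 b24 a5 a6
  row 3: b31 b32 a3 b34 a5 a6
No row becomes fully distinguished — the join is lossy.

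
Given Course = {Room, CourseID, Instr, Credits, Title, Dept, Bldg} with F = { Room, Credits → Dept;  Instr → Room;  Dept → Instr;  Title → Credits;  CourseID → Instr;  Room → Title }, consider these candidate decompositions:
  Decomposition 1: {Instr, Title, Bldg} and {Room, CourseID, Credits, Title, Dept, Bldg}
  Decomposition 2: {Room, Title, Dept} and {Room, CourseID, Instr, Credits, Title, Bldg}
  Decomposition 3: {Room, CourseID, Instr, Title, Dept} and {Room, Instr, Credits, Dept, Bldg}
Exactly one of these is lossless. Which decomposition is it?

Decomposition 1: common = {Title, Bldg}, closure = {Credits, Title, Bldg} → lossy.
Decomposition 2: common = {Room, Title}, closure = {Room, Instr, Credits, Title, Dept} → lossless.
Decomposition 3: common = {Room, Instr, Dept}, closure = {Room, Instr, Credits, Title, Dept} → lossy.

Decomposition 2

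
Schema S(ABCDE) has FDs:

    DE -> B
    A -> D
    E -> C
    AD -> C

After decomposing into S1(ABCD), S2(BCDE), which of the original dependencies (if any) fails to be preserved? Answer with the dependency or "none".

DE → B lies within S2.
A → D lies within S1.
E → C lies within S2.
AD → C lies within S1.
Every dependency is enforceable on the fragments, so the decomposition is dependency-preserving.

none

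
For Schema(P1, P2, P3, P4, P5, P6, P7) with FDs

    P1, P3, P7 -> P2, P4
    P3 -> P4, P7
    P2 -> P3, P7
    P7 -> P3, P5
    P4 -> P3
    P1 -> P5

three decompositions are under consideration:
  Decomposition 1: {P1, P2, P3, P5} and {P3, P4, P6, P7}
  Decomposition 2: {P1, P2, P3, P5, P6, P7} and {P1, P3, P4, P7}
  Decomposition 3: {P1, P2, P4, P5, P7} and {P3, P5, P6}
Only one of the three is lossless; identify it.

Decomposition 1: common = {P3}, closure = {P3, P4, P5, P7} → lossy.
Decomposition 2: common = {P1, P3, P7}, closure = {P1, P2, P3, P4, P5, P7} → lossless.
Decomposition 3: common = {P5}, closure = {P5} → lossy.

Decomposition 2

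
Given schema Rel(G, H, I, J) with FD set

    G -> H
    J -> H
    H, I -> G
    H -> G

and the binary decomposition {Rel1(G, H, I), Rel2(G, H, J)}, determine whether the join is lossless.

No

Common attributes: Rel1 ∩ Rel2 = {G, H}.
No dependency enlarges {G, H}, so (G, H)⁺ = {G, H}.
The closure contains neither all of Rel1 = {G, H, I} nor all of Rel2 = {G, H, J}, so the common attributes are not a superkey of either fragment. The join is lossy.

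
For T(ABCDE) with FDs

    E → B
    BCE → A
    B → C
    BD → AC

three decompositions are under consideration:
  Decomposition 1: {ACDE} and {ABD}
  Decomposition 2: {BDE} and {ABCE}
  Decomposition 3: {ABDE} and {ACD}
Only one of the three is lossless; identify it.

Decomposition 2

Decomposition 1: common = {AD}, closure = {AD} → lossy.
Decomposition 2: common = {BE}, closure = {ABCE} → lossless.
Decomposition 3: common = {AD}, closure = {AD} → lossy.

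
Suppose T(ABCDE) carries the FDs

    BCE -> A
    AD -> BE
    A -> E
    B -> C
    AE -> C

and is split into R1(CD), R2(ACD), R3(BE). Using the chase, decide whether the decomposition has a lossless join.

Chase test. Columns are ABCDE; row i has aⱼ where attribute j ∈ Ri, else bᵢⱼ.
Initial tableau (one row per fragment):
  row 1: b11 b12 a3 a4 b15
  row 2: a1 b22 a3 a4 b25
  row 3: b31 a2 b33 b34 a5
No row becomes fully distinguished — the join is lossy.

No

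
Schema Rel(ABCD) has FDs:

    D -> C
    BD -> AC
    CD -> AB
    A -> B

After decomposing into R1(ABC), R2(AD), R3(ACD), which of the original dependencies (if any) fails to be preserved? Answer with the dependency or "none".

none

D → C lies within R3.
BD → AC: restricted closure across fragments reaches AC.
CD → AB: restricted closure across fragments reaches AB.
A → B lies within R1.
Every dependency is enforceable on the fragments, so the decomposition is dependency-preserving.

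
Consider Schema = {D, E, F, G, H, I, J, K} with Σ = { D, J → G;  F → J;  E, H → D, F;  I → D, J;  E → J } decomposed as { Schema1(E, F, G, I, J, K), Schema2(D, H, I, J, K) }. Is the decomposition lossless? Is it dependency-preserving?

lossy and not dependency-preserving

Lossless test: (I, J, K)⁺ = {D, G, I, J, K}, which is a superkey of neither fragment — lossy.
Dependency preservation: the restricted closure of {D, J} across the fragments never reaches {G}, so D, J → G cannot be enforced without a join — not preserved.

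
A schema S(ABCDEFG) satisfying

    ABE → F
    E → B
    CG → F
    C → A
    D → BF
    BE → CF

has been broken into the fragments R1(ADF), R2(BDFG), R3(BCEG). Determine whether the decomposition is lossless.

Chase test. Columns are ABCDEFG; row i has aⱼ where attribute j ∈ Ri, else bᵢⱼ.
Initial tableau (one row per fragment):
  row 1: a1 b12 b13 a4 b15 a6 b17
  row 2: b21 a2 b23 a4 b25 a6 a7
  row 3: b31 a2 a3 b34 a5 b36 a7
Rows 1 and 2 agree on D; apply D→BF and equate their BF entries.
No row becomes fully distinguished — the join is lossy.

No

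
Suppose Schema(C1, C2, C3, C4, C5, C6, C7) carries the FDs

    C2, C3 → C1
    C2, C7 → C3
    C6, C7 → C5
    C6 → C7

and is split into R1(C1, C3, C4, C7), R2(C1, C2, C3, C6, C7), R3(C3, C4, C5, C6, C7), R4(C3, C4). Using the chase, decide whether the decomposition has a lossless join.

No

Chase test. Columns are C1, C2, C3, C4, C5, C6, C7; row i has aⱼ where attribute j ∈ Ri, else bᵢⱼ.
Initial tableau (one row per fragment):
  row 1: a1 b12 a3 a4 b15 b16 a7
  row 2: a1 a2 a3 b24 b25 a6 a7
  row 3: b31 b32 a3 a4 a5 a6 a7
  row 4: b41 b42 a3 a4 b45 b46 b47
Rows 2 and 3 agree on C6, C7; apply C6, C7→C5 and equate their C5 entries.
No row becomes fully distinguished — the join is lossy.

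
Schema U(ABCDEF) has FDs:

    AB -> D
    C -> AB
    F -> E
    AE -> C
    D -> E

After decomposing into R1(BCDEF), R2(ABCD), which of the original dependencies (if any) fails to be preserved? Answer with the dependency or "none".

Check AE → C: no single fragment contains all of {ACE}, and the restricted closure of {AE} across the fragments never reaches {C}.
AB → D is preserved.
C → AB is preserved.
F → E is preserved.
D → E is preserved.

AE -> C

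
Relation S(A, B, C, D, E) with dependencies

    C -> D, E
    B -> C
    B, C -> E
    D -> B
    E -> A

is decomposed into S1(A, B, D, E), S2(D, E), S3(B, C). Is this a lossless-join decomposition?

Yes

Chase test. Columns are A, B, C, D, E; row i has aⱼ where attribute j ∈ Si, else bᵢⱼ.
Initial tableau (one row per fragment):
  row 1: a1 a2 b13 a4 a5
  row 2: b21 b22 b23 a4 a5
  row 3: b31 a2 a3 b34 b35
Rows 1 and 3 agree on B; apply B→C and equate their C entries.
Rows 1 and 3 agree on B, C; apply B, C→E and equate their E entries.
Rows 1 and 2 agree on D; apply D→B and equate their B entries.
Rows 1 and 2 agree on E; apply E→A and equate their A entries.
Rows 1 and 3 agree on E; apply E→A and equate their A entries.
Rows 1 and 3 agree on C; apply C→D, E and equate their D, E entries.
Rows 1 and 2 agree on B; apply B→C and equate their C entries.
Row 1 is now all distinguished symbols — the join is lossless.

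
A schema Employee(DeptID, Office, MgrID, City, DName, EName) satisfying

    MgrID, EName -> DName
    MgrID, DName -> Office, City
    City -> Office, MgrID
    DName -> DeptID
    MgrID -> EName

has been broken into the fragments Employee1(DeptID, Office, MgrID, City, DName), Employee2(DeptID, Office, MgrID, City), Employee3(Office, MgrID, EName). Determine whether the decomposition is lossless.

Yes

Chase test. Columns are DeptID, Office, MgrID, City, DName, EName; row i has aⱼ where attribute j ∈ Employeei, else bᵢⱼ.
Initial tableau (one row per fragment):
  row 1: a1 a2 a3 a4 a5 b16
  row 2: a1 a2 a3 a4 b25 b26
  row 3: b31 a2 a3 b34 b35 a6
Rows 1 and 2 agree on MgrID; apply MgrID→EName and equate their EName entries.
Rows 1 and 3 agree on MgrID; apply MgrID→EName and equate their EName entries.
Rows 1 and 2 agree on MgrID, EName; apply MgrID, EName→DName and equate their DName entries.
Rows 1 and 3 agree on MgrID, EName; apply MgrID, EName→DName and equate their DName entries.
Rows 1 and 3 agree on MgrID, DName; apply MgrID, DName→Office, City and equate their Office, City entries.
Rows 1 and 3 agree on DName; apply DName→DeptID and equate their DeptID entries.
Row 1 is now all distinguished symbols — the join is lossless.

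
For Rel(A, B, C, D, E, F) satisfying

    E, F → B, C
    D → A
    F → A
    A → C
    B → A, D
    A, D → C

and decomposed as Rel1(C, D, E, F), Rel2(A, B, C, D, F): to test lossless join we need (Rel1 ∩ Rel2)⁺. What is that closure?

A, C, D, F

Rel1 ∩ Rel2 = {C, D, F}.
D → A applies, adding A
Closure: {A, C, D, F}.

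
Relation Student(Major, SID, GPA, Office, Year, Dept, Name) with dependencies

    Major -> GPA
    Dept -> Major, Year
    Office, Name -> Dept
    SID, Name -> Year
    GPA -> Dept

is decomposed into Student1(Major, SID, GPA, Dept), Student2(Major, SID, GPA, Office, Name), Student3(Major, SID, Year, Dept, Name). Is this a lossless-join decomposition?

Chase test. Columns are Major, SID, GPA, Office, Year, Dept, Name; row i has aⱼ where attribute j ∈ Studenti, else bᵢⱼ.
Initial tableau (one row per fragment):
  row 1: a1 a2 a3 b14 b15 a6 b17
  row 2: a1 a2 a3 a4 b25 b26 a7
  row 3: a1 a2 b33 b34 a5 a6 a7
Rows 1 and 3 agree on Major; apply Major→GPA and equate their GPA entries.
Rows 1 and 3 agree on Dept; apply Dept→Major, Year and equate their Major, Year entries.
Rows 2 and 3 agree on SID, Name; apply SID, Name→Year and equate their Year entries.
Rows 1 and 2 agree on GPA; apply GPA→Dept and equate their Dept entries.
Row 2 is now all distinguished symbols — the join is lossless.

Yes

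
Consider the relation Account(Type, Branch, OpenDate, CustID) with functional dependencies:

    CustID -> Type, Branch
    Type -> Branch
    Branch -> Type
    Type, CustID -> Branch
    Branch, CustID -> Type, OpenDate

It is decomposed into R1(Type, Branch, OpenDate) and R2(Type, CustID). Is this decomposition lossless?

No

Common attributes: R1 ∩ R2 = {Type}.
Closure of {Type}: Type → Branch applies, adding Branch. So (Type)⁺ = {Type, Branch}.
The closure contains neither all of R1 = {Type, Branch, OpenDate} nor all of R2 = {Type, CustID}, so the common attributes are not a superkey of either fragment. The join is lossy.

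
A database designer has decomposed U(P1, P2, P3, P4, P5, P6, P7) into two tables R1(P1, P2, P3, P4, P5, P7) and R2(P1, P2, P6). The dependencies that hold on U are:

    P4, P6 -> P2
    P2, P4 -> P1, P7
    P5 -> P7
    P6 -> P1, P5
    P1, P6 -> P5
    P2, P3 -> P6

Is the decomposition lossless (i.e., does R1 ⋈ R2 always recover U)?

Common attributes: R1 ∩ R2 = {P1, P2}.
No dependency enlarges {P1, P2}, so (P1, P2)⁺ = {P1, P2}.
The closure contains neither all of R1 = {P1, P2, P3, P4, P5, P7} nor all of R2 = {P1, P2, P6}, so the common attributes are not a superkey of either fragment. The join is lossy.

No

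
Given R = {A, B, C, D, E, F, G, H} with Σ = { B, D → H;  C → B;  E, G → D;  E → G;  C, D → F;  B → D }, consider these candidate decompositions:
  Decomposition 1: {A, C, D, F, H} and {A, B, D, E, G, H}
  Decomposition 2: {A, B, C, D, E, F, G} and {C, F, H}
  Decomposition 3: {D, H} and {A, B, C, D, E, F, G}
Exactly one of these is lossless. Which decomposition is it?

Decomposition 2

Decomposition 1: common = {A, D, H}, closure = {A, D, H} → lossy.
Decomposition 2: common = {C, F}, closure = {B, C, D, F, H} → lossless.
Decomposition 3: common = {D}, closure = {D} → lossy.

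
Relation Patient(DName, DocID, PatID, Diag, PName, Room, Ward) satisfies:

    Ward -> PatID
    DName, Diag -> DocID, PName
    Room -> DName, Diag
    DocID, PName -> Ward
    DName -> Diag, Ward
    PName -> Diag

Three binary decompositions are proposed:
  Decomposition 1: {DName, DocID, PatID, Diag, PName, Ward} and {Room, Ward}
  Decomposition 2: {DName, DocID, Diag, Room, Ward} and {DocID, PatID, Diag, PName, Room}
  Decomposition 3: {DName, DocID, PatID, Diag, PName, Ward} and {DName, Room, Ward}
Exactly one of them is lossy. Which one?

Decomposition 1: common = {Ward}, closure = {PatID, Ward} → lossy.
Decomposition 2: common = {DocID, Diag, Room}, closure = {DName, DocID, PatID, Diag, PName, Room, Ward} → lossless.
Decomposition 3: common = {DName, Ward}, closure = {DName, DocID, PatID, Diag, PName, Ward} → lossless.

Decomposition 1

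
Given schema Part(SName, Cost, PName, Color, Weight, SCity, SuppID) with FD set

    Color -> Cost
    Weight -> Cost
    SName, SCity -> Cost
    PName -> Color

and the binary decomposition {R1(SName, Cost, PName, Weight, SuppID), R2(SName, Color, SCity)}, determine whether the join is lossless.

No

Common attributes: R1 ∩ R2 = {SName}.
No dependency enlarges {SName}, so (SName)⁺ = {SName}.
The closure contains neither all of R1 = {SName, Cost, PName, Weight, SuppID} nor all of R2 = {SName, Color, SCity}, so the common attributes are not a superkey of either fragment. The join is lossy.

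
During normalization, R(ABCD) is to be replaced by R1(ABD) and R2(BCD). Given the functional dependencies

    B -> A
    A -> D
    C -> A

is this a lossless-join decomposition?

Common attributes: R1 ∩ R2 = {BD}.
Closure of {BD}: B → A applies, adding A. So (BD)⁺ = {ABD}.
This closure contains every attribute of R1, so R1 ∩ R2 → R1. The join is lossless.

Yes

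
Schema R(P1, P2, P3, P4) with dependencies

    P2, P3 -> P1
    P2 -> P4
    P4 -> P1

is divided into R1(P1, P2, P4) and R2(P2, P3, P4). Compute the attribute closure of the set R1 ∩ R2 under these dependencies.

R1 ∩ R2 = {P2, P4}.
P4 → P1 applies, adding P1
Closure: {P1, P2, P4}.

P1, P2, P4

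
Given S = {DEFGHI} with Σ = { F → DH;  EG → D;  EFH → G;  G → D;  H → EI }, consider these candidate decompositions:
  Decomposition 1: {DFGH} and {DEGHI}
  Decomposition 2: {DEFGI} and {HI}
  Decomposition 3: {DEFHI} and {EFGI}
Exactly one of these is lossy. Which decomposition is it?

Decomposition 2

Decomposition 1: common = {DGH}, closure = {DEGHI} → lossless.
Decomposition 2: common = {I}, closure = {I} → lossy.
Decomposition 3: common = {EFI}, closure = {DEFGHI} → lossless.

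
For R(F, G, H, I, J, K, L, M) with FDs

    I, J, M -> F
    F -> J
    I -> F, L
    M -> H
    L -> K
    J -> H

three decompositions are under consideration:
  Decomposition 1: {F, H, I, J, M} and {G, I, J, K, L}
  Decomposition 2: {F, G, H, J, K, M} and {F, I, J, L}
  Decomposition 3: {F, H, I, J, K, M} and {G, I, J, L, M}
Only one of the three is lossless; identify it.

Decomposition 3

Decomposition 1: common = {I, J}, closure = {F, H, I, J, K, L} → lossy.
Decomposition 2: common = {F, J}, closure = {F, H, J} → lossy.
Decomposition 3: common = {I, J, M}, closure = {F, H, I, J, K, L, M} → lossless.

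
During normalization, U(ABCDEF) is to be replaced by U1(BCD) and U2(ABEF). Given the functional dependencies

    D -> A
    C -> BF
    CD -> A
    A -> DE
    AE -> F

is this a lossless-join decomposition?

Common attributes: U1 ∩ U2 = {B}.
No dependency enlarges {B}, so (B)⁺ = {B}.
The closure contains neither all of U1 = {BCD} nor all of U2 = {ABEF}, so the common attributes are not a superkey of either fragment. The join is lossy.

No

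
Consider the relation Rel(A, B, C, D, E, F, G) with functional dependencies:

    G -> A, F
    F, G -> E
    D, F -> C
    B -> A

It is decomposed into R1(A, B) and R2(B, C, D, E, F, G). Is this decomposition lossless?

Yes

Common attributes: R1 ∩ R2 = {B}.
Closure of {B}: B → A applies, adding A. So (B)⁺ = {A, B}.
This closure contains every attribute of R1, so R1 ∩ R2 → R1. The join is lossless.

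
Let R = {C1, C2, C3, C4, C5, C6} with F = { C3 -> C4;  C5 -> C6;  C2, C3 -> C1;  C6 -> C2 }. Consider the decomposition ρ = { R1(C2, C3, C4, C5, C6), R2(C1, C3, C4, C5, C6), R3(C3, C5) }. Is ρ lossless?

Yes

Chase test. Columns are C1, C2, C3, C4, C5, C6; row i has aⱼ where attribute j ∈ Ri, else bᵢⱼ.
Initial tableau (one row per fragment):
  row 1: b11 a2 a3 a4 a5 a6
  row 2: a1 b22 a3 a4 a5 a6
  row 3: b31 b32 a3 b34 a5 b36
Rows 1 and 3 agree on C3; apply C3→C4 and equate their C4 entries.
Rows 1 and 3 agree on C5; apply C5→C6 and equate their C6 entries.
Rows 1 and 2 agree on C6; apply C6→C2 and equate their C2 entries.
Rows 1 and 3 agree on C6; apply C6→C2 and equate their C2 entries.
Rows 1 and 2 agree on C2, C3; apply C2, C3→C1 and equate their C1 entries.
Rows 1 and 3 agree on C2, C3; apply C2, C3→C1 and equate their C1 entries.
Row 1 is now all distinguished symbols — the join is lossless.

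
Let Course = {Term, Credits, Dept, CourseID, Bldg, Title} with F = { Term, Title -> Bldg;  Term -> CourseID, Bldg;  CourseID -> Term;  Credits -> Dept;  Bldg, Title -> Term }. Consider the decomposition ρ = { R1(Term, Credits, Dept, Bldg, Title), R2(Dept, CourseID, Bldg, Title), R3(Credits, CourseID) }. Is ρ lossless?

Chase test. Columns are Term, Credits, Dept, CourseID, Bldg, Title; row i has aⱼ where attribute j ∈ Ri, else bᵢⱼ.
Initial tableau (one row per fragment):
  row 1: a1 a2 a3 b14 a5 a6
  row 2: b21 b22 a3 a4 a5 a6
  row 3: b31 a2 b33 a4 b35 b36
Rows 2 and 3 agree on CourseID; apply CourseID→Term and equate their Term entries.
Rows 1 and 3 agree on Credits; apply Credits→Dept and equate their Dept entries.
Rows 1 and 2 agree on Bldg, Title; apply Bldg, Title→Term and equate their Term entries.
Rows 1 and 2 agree on Term; apply Term→CourseID, Bldg and equate their CourseID, Bldg entries.
Rows 1 and 3 agree on Term; apply Term→CourseID, Bldg and equate their CourseID, Bldg entries.
Row 1 is now all distinguished symbols — the join is lossless.

Yes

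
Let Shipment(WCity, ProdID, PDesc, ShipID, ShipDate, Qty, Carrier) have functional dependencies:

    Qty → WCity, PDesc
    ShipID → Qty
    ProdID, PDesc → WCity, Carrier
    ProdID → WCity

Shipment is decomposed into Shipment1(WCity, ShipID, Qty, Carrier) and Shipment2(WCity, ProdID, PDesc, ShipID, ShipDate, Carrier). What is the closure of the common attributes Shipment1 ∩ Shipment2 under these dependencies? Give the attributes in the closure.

WCity, PDesc, ShipID, Qty, Carrier

Shipment1 ∩ Shipment2 = {WCity, ShipID, Carrier}.
ShipID → Qty applies, adding Qty
Qty → WCity, PDesc applies, adding PDesc
Closure: {WCity, PDesc, ShipID, Qty, Carrier}.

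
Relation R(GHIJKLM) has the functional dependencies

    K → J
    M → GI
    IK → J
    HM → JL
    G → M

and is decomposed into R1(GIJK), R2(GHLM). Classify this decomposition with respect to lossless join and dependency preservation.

Lossless test: (G)⁺ = {GIM}, which is a superkey of neither fragment — lossy.
Dependency preservation: the restricted closure of {HM} across the fragments never reaches {JL}, so HM → JL cannot be enforced without a join — not preserved.

lossy and not dependency-preserving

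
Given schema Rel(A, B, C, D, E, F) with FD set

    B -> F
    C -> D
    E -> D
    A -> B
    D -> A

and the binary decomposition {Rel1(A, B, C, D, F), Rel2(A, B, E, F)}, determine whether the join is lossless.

No

Common attributes: Rel1 ∩ Rel2 = {A, B, F}.
No dependency enlarges {A, B, F}, so (A, B, F)⁺ = {A, B, F}.
The closure contains neither all of Rel1 = {A, B, C, D, F} nor all of Rel2 = {A, B, E, F}, so the common attributes are not a superkey of either fragment. The join is lossy.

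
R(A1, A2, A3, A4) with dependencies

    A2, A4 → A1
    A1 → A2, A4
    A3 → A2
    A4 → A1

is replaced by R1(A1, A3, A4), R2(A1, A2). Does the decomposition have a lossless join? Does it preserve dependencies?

lossless but not dependency-preserving

Lossless test: (A1)⁺ = {A1, A2, A4}, which contains all of one fragment — lossless.
Dependency preservation: the restricted closure of {A3} across the fragments never reaches {A2}, so A3 → A2 cannot be enforced without a join — not preserved.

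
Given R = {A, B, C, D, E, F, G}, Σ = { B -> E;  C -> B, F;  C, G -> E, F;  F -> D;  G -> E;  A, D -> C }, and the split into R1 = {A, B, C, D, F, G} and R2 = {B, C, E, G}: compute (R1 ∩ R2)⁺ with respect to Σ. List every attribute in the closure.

R1 ∩ R2 = {B, C, G}.
B → E applies, adding E
C → B, F applies, adding F
F → D applies, adding D
Closure: {B, C, D, E, F, G}.

B, C, D, E, F, G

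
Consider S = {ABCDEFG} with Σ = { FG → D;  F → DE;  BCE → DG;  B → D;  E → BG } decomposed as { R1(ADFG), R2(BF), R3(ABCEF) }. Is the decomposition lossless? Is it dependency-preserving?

Lossless test (chase): Rows 1 and 2 agree on F; apply F→DE and equate their DE entries. Rows 1 and 3 agree on F; apply F→DE and equate their DE entries. Rows 1 and 2 agree on E; apply E→BG and equate their BG entries. Rows 1 and 3 agree on E; apply E→BG and equate their BG entries. Row 3 is now all distinguished symbols — the join is lossless.
Dependency preservation: the restricted closure of {BCE} across the fragments never reaches {DG}, so BCE → DG cannot be enforced without a join — not preserved.

lossless but not dependency-preserving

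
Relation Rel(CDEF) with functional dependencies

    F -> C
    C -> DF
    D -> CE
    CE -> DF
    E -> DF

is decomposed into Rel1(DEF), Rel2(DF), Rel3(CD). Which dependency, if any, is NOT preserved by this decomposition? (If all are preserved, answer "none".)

F → C: restricted closure across fragments reaches C.
C → DF: restricted closure across fragments reaches DF.
D → CE: restricted closure across fragments reaches CE.
CE → DF: restricted closure across fragments reaches DF.
E → DF lies within Rel1.
Every dependency is enforceable on the fragments, so the decomposition is dependency-preserving.

none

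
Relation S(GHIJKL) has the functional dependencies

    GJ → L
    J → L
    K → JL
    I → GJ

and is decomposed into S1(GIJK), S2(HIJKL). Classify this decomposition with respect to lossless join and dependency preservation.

Lossless test: (IJK)⁺ = {GIJKL}, which contains all of one fragment — lossless.
Dependency preservation: GJ → L is not contained in any single fragment, but the restricted closure of its left-hand side across the fragments still reaches the right-hand side; the remaining FDs each lie inside some fragment. All dependencies are preserved.

lossless and dependency-preserving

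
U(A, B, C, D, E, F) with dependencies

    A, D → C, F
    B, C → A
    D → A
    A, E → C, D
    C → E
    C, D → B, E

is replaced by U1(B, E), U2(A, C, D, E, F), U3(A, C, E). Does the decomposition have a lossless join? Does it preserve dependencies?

lossy and not dependency-preserving

Lossless test (chase): Rows 2 and 3 agree on A, E; apply A, E→C, D and equate their C, D entries. Rows 2 and 3 agree on C, D; apply C, D→B, E and equate their B, E entries. Rows 2 and 3 agree on A, D; apply A, D→C, F and equate their C, F entries. No row becomes fully distinguished — the join is lossy.
Dependency preservation: the restricted closure of {B, C} across the fragments never reaches {A}, so B, C → A cannot be enforced without a join — not preserved.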